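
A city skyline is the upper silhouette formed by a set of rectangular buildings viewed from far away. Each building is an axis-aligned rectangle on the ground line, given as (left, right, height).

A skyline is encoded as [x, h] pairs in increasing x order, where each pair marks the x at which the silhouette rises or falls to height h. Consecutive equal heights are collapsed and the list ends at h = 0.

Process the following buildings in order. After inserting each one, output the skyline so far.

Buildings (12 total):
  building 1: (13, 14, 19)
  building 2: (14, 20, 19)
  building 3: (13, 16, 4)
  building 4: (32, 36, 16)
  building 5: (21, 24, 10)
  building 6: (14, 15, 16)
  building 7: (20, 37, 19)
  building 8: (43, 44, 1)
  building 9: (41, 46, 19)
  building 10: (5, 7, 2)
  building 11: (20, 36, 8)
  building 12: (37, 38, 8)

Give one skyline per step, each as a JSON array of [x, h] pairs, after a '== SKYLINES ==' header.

== SKYLINES ==
[[13,19],[14,0]]
[[13,19],[20,0]]
[[13,19],[20,0]]
[[13,19],[20,0],[32,16],[36,0]]
[[13,19],[20,0],[21,10],[24,0],[32,16],[36,0]]
[[13,19],[20,0],[21,10],[24,0],[32,16],[36,0]]
[[13,19],[37,0]]
[[13,19],[37,0],[43,1],[44,0]]
[[13,19],[37,0],[41,19],[46,0]]
[[5,2],[7,0],[13,19],[37,0],[41,19],[46,0]]
[[5,2],[7,0],[13,19],[37,0],[41,19],[46,0]]
[[5,2],[7,0],[13,19],[37,8],[38,0],[41,19],[46,0]]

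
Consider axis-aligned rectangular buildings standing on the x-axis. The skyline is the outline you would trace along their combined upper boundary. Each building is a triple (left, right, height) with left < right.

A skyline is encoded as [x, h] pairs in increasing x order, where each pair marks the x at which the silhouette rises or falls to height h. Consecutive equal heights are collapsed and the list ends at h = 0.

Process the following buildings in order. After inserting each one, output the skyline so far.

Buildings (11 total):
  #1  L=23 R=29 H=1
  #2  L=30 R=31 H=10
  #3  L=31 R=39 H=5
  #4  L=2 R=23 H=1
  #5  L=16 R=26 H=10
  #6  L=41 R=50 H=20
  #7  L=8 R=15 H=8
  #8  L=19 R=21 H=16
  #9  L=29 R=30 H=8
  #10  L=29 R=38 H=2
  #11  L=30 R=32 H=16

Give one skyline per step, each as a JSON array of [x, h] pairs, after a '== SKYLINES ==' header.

== SKYLINES ==
[[23,1],[29,0]]
[[23,1],[29,0],[30,10],[31,0]]
[[23,1],[29,0],[30,10],[31,5],[39,0]]
[[2,1],[29,0],[30,10],[31,5],[39,0]]
[[2,1],[16,10],[26,1],[29,0],[30,10],[31,5],[39,0]]
[[2,1],[16,10],[26,1],[29,0],[30,10],[31,5],[39,0],[41,20],[50,0]]
[[2,1],[8,8],[15,1],[16,10],[26,1],[29,0],[30,10],[31,5],[39,0],[41,20],[50,0]]
[[2,1],[8,8],[15,1],[16,10],[19,16],[21,10],[26,1],[29,0],[30,10],[31,5],[39,0],[41,20],[50,0]]
[[2,1],[8,8],[15,1],[16,10],[19,16],[21,10],[26,1],[29,8],[30,10],[31,5],[39,0],[41,20],[50,0]]
[[2,1],[8,8],[15,1],[16,10],[19,16],[21,10],[26,1],[29,8],[30,10],[31,5],[39,0],[41,20],[50,0]]
[[2,1],[8,8],[15,1],[16,10],[19,16],[21,10],[26,1],[29,8],[30,16],[32,5],[39,0],[41,20],[50,0]]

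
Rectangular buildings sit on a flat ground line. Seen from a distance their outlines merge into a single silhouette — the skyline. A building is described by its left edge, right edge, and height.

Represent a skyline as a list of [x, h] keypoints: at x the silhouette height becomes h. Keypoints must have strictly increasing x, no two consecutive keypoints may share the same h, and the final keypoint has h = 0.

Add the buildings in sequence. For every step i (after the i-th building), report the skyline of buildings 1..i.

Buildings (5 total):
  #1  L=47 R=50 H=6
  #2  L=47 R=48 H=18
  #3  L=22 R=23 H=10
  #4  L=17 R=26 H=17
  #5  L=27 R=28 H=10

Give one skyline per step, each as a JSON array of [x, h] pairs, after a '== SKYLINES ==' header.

== SKYLINES ==
[[47,6],[50,0]]
[[47,18],[48,6],[50,0]]
[[22,10],[23,0],[47,18],[48,6],[50,0]]
[[17,17],[26,0],[47,18],[48,6],[50,0]]
[[17,17],[26,0],[27,10],[28,0],[47,18],[48,6],[50,0]]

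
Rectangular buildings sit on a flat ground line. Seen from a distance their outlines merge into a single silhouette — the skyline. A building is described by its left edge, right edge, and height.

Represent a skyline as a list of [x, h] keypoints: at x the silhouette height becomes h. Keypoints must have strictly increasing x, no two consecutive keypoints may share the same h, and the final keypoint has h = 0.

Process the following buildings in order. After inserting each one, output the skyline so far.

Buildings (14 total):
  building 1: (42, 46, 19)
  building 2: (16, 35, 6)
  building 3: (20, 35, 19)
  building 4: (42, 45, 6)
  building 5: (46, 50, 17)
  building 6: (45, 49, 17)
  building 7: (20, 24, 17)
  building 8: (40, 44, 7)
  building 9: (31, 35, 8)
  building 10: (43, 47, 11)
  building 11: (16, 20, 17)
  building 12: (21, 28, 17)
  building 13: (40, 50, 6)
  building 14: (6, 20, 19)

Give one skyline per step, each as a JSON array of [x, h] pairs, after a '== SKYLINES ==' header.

== SKYLINES ==
[[42,19],[46,0]]
[[16,6],[35,0],[42,19],[46,0]]
[[16,6],[20,19],[35,0],[42,19],[46,0]]
[[16,6],[20,19],[35,0],[42,19],[46,0]]
[[16,6],[20,19],[35,0],[42,19],[46,17],[50,0]]
[[16,6],[20,19],[35,0],[42,19],[46,17],[50,0]]
[[16,6],[20,19],[35,0],[42,19],[46,17],[50,0]]
[[16,6],[20,19],[35,0],[40,7],[42,19],[46,17],[50,0]]
[[16,6],[20,19],[35,0],[40,7],[42,19],[46,17],[50,0]]
[[16,6],[20,19],[35,0],[40,7],[42,19],[46,17],[50,0]]
[[16,17],[20,19],[35,0],[40,7],[42,19],[46,17],[50,0]]
[[16,17],[20,19],[35,0],[40,7],[42,19],[46,17],[50,0]]
[[16,17],[20,19],[35,0],[40,7],[42,19],[46,17],[50,0]]
[[6,19],[35,0],[40,7],[42,19],[46,17],[50,0]]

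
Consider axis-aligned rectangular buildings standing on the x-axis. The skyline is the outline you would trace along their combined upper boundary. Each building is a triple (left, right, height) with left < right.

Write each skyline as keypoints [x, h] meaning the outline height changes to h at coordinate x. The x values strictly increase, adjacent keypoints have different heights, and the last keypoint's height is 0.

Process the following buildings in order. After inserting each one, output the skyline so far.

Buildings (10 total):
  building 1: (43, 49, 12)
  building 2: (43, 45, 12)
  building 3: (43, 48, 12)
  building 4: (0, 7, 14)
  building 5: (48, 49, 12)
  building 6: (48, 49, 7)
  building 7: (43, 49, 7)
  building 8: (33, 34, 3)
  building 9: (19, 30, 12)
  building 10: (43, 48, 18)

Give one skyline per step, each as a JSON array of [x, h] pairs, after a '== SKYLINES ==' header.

== SKYLINES ==
[[43,12],[49,0]]
[[43,12],[49,0]]
[[43,12],[49,0]]
[[0,14],[7,0],[43,12],[49,0]]
[[0,14],[7,0],[43,12],[49,0]]
[[0,14],[7,0],[43,12],[49,0]]
[[0,14],[7,0],[43,12],[49,0]]
[[0,14],[7,0],[33,3],[34,0],[43,12],[49,0]]
[[0,14],[7,0],[19,12],[30,0],[33,3],[34,0],[43,12],[49,0]]
[[0,14],[7,0],[19,12],[30,0],[33,3],[34,0],[43,18],[48,12],[49,0]]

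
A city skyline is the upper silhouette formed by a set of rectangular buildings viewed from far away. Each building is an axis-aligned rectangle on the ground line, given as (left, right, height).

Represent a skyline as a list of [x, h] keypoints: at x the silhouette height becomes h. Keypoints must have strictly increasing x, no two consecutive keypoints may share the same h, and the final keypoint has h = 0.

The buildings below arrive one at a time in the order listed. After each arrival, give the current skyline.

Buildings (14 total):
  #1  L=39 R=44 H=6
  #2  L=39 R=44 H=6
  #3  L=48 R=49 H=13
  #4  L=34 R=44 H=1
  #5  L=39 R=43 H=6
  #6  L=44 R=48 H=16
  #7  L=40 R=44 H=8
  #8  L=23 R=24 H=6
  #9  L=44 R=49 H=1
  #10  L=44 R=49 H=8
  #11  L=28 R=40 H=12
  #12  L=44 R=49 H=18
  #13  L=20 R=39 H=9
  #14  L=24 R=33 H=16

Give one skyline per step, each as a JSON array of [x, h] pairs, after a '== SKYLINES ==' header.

== SKYLINES ==
[[39,6],[44,0]]
[[39,6],[44,0]]
[[39,6],[44,0],[48,13],[49,0]]
[[34,1],[39,6],[44,0],[48,13],[49,0]]
[[34,1],[39,6],[44,0],[48,13],[49,0]]
[[34,1],[39,6],[44,16],[48,13],[49,0]]
[[34,1],[39,6],[40,8],[44,16],[48,13],[49,0]]
[[23,6],[24,0],[34,1],[39,6],[40,8],[44,16],[48,13],[49,0]]
[[23,6],[24,0],[34,1],[39,6],[40,8],[44,16],[48,13],[49,0]]
[[23,6],[24,0],[34,1],[39,6],[40,8],[44,16],[48,13],[49,0]]
[[23,6],[24,0],[28,12],[40,8],[44,16],[48,13],[49,0]]
[[23,6],[24,0],[28,12],[40,8],[44,18],[49,0]]
[[20,9],[28,12],[40,8],[44,18],[49,0]]
[[20,9],[24,16],[33,12],[40,8],[44,18],[49,0]]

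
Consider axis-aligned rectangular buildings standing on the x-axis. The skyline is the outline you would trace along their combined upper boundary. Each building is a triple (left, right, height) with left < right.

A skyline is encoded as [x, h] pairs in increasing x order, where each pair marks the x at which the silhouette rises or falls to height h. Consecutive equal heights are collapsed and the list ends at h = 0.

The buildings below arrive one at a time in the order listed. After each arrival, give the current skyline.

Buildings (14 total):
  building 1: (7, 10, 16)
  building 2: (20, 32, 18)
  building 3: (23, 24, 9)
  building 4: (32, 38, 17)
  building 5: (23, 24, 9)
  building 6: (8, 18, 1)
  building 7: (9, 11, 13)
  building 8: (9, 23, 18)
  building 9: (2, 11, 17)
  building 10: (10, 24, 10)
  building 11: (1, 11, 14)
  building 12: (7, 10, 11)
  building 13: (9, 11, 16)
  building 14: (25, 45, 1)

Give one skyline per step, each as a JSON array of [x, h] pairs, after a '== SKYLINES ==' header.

== SKYLINES ==
[[7,16],[10,0]]
[[7,16],[10,0],[20,18],[32,0]]
[[7,16],[10,0],[20,18],[32,0]]
[[7,16],[10,0],[20,18],[32,17],[38,0]]
[[7,16],[10,0],[20,18],[32,17],[38,0]]
[[7,16],[10,1],[18,0],[20,18],[32,17],[38,0]]
[[7,16],[10,13],[11,1],[18,0],[20,18],[32,17],[38,0]]
[[7,16],[9,18],[32,17],[38,0]]
[[2,17],[9,18],[32,17],[38,0]]
[[2,17],[9,18],[32,17],[38,0]]
[[1,14],[2,17],[9,18],[32,17],[38,0]]
[[1,14],[2,17],[9,18],[32,17],[38,0]]
[[1,14],[2,17],[9,18],[32,17],[38,0]]
[[1,14],[2,17],[9,18],[32,17],[38,1],[45,0]]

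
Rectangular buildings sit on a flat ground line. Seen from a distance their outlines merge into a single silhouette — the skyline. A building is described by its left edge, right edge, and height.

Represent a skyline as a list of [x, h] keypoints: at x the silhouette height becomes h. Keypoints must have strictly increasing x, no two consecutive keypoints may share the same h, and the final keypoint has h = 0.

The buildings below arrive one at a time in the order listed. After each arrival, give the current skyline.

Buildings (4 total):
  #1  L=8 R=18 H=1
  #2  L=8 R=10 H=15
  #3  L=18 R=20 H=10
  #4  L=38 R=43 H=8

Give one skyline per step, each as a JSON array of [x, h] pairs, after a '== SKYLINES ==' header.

== SKYLINES ==
[[8,1],[18,0]]
[[8,15],[10,1],[18,0]]
[[8,15],[10,1],[18,10],[20,0]]
[[8,15],[10,1],[18,10],[20,0],[38,8],[43,0]]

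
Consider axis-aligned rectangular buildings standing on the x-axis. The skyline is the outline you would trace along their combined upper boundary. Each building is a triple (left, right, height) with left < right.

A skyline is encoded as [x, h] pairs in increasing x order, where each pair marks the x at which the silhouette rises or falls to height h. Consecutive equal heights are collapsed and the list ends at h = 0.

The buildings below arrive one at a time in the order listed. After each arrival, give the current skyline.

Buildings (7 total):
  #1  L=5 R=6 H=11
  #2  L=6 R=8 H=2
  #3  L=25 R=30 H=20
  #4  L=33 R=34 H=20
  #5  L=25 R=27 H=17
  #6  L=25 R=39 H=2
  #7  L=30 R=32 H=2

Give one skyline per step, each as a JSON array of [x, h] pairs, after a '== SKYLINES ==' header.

== SKYLINES ==
[[5,11],[6,0]]
[[5,11],[6,2],[8,0]]
[[5,11],[6,2],[8,0],[25,20],[30,0]]
[[5,11],[6,2],[8,0],[25,20],[30,0],[33,20],[34,0]]
[[5,11],[6,2],[8,0],[25,20],[30,0],[33,20],[34,0]]
[[5,11],[6,2],[8,0],[25,20],[30,2],[33,20],[34,2],[39,0]]
[[5,11],[6,2],[8,0],[25,20],[30,2],[33,20],[34,2],[39,0]]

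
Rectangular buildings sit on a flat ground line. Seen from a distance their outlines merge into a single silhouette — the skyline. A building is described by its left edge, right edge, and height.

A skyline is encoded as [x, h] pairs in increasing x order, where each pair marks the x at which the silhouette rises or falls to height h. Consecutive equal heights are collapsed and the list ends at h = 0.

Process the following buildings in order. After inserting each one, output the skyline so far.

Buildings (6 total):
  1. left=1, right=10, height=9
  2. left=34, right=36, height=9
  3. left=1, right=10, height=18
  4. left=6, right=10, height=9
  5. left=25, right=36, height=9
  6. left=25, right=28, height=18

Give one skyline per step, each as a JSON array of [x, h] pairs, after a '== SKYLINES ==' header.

== SKYLINES ==
[[1,9],[10,0]]
[[1,9],[10,0],[34,9],[36,0]]
[[1,18],[10,0],[34,9],[36,0]]
[[1,18],[10,0],[34,9],[36,0]]
[[1,18],[10,0],[25,9],[36,0]]
[[1,18],[10,0],[25,18],[28,9],[36,0]]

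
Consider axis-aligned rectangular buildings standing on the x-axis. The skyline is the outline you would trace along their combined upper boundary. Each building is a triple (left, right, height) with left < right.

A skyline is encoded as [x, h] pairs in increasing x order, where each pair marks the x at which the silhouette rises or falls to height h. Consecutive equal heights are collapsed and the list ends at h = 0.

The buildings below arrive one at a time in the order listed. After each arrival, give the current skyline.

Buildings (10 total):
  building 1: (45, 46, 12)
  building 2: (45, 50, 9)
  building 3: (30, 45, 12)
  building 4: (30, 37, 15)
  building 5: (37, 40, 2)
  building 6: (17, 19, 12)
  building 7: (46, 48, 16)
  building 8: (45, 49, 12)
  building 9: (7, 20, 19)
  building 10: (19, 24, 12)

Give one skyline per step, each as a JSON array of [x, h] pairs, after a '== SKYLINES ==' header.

== SKYLINES ==
[[45,12],[46,0]]
[[45,12],[46,9],[50,0]]
[[30,12],[46,9],[50,0]]
[[30,15],[37,12],[46,9],[50,0]]
[[30,15],[37,12],[46,9],[50,0]]
[[17,12],[19,0],[30,15],[37,12],[46,9],[50,0]]
[[17,12],[19,0],[30,15],[37,12],[46,16],[48,9],[50,0]]
[[17,12],[19,0],[30,15],[37,12],[46,16],[48,12],[49,9],[50,0]]
[[7,19],[20,0],[30,15],[37,12],[46,16],[48,12],[49,9],[50,0]]
[[7,19],[20,12],[24,0],[30,15],[37,12],[46,16],[48,12],[49,9],[50,0]]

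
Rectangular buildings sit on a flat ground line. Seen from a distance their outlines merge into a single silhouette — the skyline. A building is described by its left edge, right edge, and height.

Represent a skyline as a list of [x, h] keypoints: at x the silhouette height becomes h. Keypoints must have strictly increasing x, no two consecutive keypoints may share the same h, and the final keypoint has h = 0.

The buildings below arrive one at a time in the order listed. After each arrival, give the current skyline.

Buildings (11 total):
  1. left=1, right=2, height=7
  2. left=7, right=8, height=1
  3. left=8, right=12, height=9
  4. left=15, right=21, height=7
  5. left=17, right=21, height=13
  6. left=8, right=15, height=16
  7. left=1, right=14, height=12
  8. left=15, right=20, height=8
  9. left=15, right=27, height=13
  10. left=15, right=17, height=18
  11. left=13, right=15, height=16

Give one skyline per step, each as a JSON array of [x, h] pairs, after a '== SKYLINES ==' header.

== SKYLINES ==
[[1,7],[2,0]]
[[1,7],[2,0],[7,1],[8,0]]
[[1,7],[2,0],[7,1],[8,9],[12,0]]
[[1,7],[2,0],[7,1],[8,9],[12,0],[15,7],[21,0]]
[[1,7],[2,0],[7,1],[8,9],[12,0],[15,7],[17,13],[21,0]]
[[1,7],[2,0],[7,1],[8,16],[15,7],[17,13],[21,0]]
[[1,12],[8,16],[15,7],[17,13],[21,0]]
[[1,12],[8,16],[15,8],[17,13],[21,0]]
[[1,12],[8,16],[15,13],[27,0]]
[[1,12],[8,16],[15,18],[17,13],[27,0]]
[[1,12],[8,16],[15,18],[17,13],[27,0]]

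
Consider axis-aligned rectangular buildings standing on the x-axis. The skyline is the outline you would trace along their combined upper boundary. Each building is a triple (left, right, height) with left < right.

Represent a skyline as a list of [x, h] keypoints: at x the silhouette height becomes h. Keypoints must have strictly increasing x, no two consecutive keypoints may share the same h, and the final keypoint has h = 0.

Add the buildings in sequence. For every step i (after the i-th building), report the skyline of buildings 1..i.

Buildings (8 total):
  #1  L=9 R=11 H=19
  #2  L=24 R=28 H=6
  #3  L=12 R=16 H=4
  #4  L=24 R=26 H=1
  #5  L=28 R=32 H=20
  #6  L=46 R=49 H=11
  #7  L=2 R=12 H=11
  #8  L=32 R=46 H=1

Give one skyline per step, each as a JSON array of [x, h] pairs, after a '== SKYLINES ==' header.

== SKYLINES ==
[[9,19],[11,0]]
[[9,19],[11,0],[24,6],[28,0]]
[[9,19],[11,0],[12,4],[16,0],[24,6],[28,0]]
[[9,19],[11,0],[12,4],[16,0],[24,6],[28,0]]
[[9,19],[11,0],[12,4],[16,0],[24,6],[28,20],[32,0]]
[[9,19],[11,0],[12,4],[16,0],[24,6],[28,20],[32,0],[46,11],[49,0]]
[[2,11],[9,19],[11,11],[12,4],[16,0],[24,6],[28,20],[32,0],[46,11],[49,0]]
[[2,11],[9,19],[11,11],[12,4],[16,0],[24,6],[28,20],[32,1],[46,11],[49,0]]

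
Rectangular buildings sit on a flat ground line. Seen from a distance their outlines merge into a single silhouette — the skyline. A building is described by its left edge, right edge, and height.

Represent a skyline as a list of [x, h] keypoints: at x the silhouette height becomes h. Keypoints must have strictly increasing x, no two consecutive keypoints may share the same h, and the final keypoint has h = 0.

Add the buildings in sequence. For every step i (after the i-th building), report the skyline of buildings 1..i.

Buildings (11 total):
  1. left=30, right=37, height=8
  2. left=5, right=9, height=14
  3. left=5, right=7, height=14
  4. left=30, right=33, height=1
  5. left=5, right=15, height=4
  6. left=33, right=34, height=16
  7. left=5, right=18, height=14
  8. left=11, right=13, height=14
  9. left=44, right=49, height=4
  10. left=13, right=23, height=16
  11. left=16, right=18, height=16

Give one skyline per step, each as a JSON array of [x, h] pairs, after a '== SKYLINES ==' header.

== SKYLINES ==
[[30,8],[37,0]]
[[5,14],[9,0],[30,8],[37,0]]
[[5,14],[9,0],[30,8],[37,0]]
[[5,14],[9,0],[30,8],[37,0]]
[[5,14],[9,4],[15,0],[30,8],[37,0]]
[[5,14],[9,4],[15,0],[30,8],[33,16],[34,8],[37,0]]
[[5,14],[18,0],[30,8],[33,16],[34,8],[37,0]]
[[5,14],[18,0],[30,8],[33,16],[34,8],[37,0]]
[[5,14],[18,0],[30,8],[33,16],[34,8],[37,0],[44,4],[49,0]]
[[5,14],[13,16],[23,0],[30,8],[33,16],[34,8],[37,0],[44,4],[49,0]]
[[5,14],[13,16],[23,0],[30,8],[33,16],[34,8],[37,0],[44,4],[49,0]]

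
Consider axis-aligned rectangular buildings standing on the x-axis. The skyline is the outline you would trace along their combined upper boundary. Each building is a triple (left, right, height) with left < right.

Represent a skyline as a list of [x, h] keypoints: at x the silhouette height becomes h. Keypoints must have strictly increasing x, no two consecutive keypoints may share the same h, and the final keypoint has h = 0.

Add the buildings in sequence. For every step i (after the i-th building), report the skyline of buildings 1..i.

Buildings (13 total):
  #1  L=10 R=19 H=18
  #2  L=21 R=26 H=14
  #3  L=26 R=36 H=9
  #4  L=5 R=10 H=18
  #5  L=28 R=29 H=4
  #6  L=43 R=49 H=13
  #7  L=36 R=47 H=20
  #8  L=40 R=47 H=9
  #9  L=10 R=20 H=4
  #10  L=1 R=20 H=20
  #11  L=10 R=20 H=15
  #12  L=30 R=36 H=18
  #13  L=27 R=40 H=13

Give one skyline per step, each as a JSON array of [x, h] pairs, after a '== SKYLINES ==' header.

== SKYLINES ==
[[10,18],[19,0]]
[[10,18],[19,0],[21,14],[26,0]]
[[10,18],[19,0],[21,14],[26,9],[36,0]]
[[5,18],[19,0],[21,14],[26,9],[36,0]]
[[5,18],[19,0],[21,14],[26,9],[36,0]]
[[5,18],[19,0],[21,14],[26,9],[36,0],[43,13],[49,0]]
[[5,18],[19,0],[21,14],[26,9],[36,20],[47,13],[49,0]]
[[5,18],[19,0],[21,14],[26,9],[36,20],[47,13],[49,0]]
[[5,18],[19,4],[20,0],[21,14],[26,9],[36,20],[47,13],[49,0]]
[[1,20],[20,0],[21,14],[26,9],[36,20],[47,13],[49,0]]
[[1,20],[20,0],[21,14],[26,9],[36,20],[47,13],[49,0]]
[[1,20],[20,0],[21,14],[26,9],[30,18],[36,20],[47,13],[49,0]]
[[1,20],[20,0],[21,14],[26,9],[27,13],[30,18],[36,20],[47,13],[49,0]]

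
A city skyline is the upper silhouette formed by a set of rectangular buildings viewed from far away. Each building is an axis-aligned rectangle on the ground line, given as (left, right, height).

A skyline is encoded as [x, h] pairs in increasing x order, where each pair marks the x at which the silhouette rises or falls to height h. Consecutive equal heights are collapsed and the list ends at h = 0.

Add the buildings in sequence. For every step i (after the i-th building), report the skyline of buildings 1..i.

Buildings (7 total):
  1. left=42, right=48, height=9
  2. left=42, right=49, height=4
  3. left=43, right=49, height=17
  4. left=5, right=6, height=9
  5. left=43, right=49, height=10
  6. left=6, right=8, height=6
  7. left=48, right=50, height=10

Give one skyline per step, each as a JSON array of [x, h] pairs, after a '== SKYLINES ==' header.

== SKYLINES ==
[[42,9],[48,0]]
[[42,9],[48,4],[49,0]]
[[42,9],[43,17],[49,0]]
[[5,9],[6,0],[42,9],[43,17],[49,0]]
[[5,9],[6,0],[42,9],[43,17],[49,0]]
[[5,9],[6,6],[8,0],[42,9],[43,17],[49,0]]
[[5,9],[6,6],[8,0],[42,9],[43,17],[49,10],[50,0]]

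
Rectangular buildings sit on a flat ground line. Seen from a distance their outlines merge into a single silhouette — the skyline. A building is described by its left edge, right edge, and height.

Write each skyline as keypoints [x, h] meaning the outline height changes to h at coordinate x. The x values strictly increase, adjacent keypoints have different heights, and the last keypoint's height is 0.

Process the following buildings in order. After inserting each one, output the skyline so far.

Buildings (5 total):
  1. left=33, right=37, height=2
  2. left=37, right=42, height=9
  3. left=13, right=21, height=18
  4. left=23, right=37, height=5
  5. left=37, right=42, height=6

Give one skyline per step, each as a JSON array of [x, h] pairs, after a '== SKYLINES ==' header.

== SKYLINES ==
[[33,2],[37,0]]
[[33,2],[37,9],[42,0]]
[[13,18],[21,0],[33,2],[37,9],[42,0]]
[[13,18],[21,0],[23,5],[37,9],[42,0]]
[[13,18],[21,0],[23,5],[37,9],[42,0]]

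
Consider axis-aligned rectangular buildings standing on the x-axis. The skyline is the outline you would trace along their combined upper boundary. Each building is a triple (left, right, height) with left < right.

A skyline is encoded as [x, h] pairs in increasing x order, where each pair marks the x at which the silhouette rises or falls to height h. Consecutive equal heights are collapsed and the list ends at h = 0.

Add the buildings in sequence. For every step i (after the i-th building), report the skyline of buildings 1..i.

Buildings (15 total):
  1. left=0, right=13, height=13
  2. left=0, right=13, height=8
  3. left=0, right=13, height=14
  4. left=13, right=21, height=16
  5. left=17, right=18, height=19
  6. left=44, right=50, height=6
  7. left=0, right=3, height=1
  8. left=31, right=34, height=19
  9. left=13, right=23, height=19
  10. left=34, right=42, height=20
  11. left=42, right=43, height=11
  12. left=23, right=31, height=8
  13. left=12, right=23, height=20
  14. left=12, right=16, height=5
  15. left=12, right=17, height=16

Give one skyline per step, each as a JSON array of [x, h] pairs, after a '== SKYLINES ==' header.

== SKYLINES ==
[[0,13],[13,0]]
[[0,13],[13,0]]
[[0,14],[13,0]]
[[0,14],[13,16],[21,0]]
[[0,14],[13,16],[17,19],[18,16],[21,0]]
[[0,14],[13,16],[17,19],[18,16],[21,0],[44,6],[50,0]]
[[0,14],[13,16],[17,19],[18,16],[21,0],[44,6],[50,0]]
[[0,14],[13,16],[17,19],[18,16],[21,0],[31,19],[34,0],[44,6],[50,0]]
[[0,14],[13,19],[23,0],[31,19],[34,0],[44,6],[50,0]]
[[0,14],[13,19],[23,0],[31,19],[34,20],[42,0],[44,6],[50,0]]
[[0,14],[13,19],[23,0],[31,19],[34,20],[42,11],[43,0],[44,6],[50,0]]
[[0,14],[13,19],[23,8],[31,19],[34,20],[42,11],[43,0],[44,6],[50,0]]
[[0,14],[12,20],[23,8],[31,19],[34,20],[42,11],[43,0],[44,6],[50,0]]
[[0,14],[12,20],[23,8],[31,19],[34,20],[42,11],[43,0],[44,6],[50,0]]
[[0,14],[12,20],[23,8],[31,19],[34,20],[42,11],[43,0],[44,6],[50,0]]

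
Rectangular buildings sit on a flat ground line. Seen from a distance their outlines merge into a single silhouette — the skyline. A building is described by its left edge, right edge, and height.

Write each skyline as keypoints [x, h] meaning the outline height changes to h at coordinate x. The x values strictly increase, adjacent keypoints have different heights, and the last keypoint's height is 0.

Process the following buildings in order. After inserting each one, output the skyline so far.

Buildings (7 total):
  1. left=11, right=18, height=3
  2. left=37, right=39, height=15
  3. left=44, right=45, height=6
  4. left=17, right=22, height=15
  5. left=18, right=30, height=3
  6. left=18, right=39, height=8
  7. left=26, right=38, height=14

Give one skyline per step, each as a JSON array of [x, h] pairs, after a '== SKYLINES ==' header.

== SKYLINES ==
[[11,3],[18,0]]
[[11,3],[18,0],[37,15],[39,0]]
[[11,3],[18,0],[37,15],[39,0],[44,6],[45,0]]
[[11,3],[17,15],[22,0],[37,15],[39,0],[44,6],[45,0]]
[[11,3],[17,15],[22,3],[30,0],[37,15],[39,0],[44,6],[45,0]]
[[11,3],[17,15],[22,8],[37,15],[39,0],[44,6],[45,0]]
[[11,3],[17,15],[22,8],[26,14],[37,15],[39,0],[44,6],[45,0]]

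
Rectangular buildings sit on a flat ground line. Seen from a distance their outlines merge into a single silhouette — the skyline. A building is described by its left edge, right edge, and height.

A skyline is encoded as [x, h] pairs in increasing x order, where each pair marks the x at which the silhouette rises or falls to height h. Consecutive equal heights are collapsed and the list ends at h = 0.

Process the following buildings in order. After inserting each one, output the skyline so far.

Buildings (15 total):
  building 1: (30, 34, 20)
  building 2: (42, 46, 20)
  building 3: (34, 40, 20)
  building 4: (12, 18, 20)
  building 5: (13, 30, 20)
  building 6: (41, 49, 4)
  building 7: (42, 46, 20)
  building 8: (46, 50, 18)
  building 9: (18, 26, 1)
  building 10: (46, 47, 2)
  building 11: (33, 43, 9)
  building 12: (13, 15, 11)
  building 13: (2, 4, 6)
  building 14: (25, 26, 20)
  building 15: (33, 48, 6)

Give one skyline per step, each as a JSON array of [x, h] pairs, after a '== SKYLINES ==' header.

== SKYLINES ==
[[30,20],[34,0]]
[[30,20],[34,0],[42,20],[46,0]]
[[30,20],[40,0],[42,20],[46,0]]
[[12,20],[18,0],[30,20],[40,0],[42,20],[46,0]]
[[12,20],[40,0],[42,20],[46,0]]
[[12,20],[40,0],[41,4],[42,20],[46,4],[49,0]]
[[12,20],[40,0],[41,4],[42,20],[46,4],[49,0]]
[[12,20],[40,0],[41,4],[42,20],[46,18],[50,0]]
[[12,20],[40,0],[41,4],[42,20],[46,18],[50,0]]
[[12,20],[40,0],[41,4],[42,20],[46,18],[50,0]]
[[12,20],[40,9],[42,20],[46,18],[50,0]]
[[12,20],[40,9],[42,20],[46,18],[50,0]]
[[2,6],[4,0],[12,20],[40,9],[42,20],[46,18],[50,0]]
[[2,6],[4,0],[12,20],[40,9],[42,20],[46,18],[50,0]]
[[2,6],[4,0],[12,20],[40,9],[42,20],[46,18],[50,0]]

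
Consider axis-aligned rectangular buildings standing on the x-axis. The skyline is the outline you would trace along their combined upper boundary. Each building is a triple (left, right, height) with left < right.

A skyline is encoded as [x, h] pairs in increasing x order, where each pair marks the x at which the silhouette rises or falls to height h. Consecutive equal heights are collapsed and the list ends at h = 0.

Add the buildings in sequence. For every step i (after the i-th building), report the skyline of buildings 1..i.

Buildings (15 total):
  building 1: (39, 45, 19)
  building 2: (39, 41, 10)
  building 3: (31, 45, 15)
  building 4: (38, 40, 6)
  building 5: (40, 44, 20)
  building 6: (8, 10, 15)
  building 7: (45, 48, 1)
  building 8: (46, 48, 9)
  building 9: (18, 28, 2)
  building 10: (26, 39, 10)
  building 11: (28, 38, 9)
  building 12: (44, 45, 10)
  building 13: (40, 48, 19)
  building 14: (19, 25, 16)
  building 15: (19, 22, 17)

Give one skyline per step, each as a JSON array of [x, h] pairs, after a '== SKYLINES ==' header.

== SKYLINES ==
[[39,19],[45,0]]
[[39,19],[45,0]]
[[31,15],[39,19],[45,0]]
[[31,15],[39,19],[45,0]]
[[31,15],[39,19],[40,20],[44,19],[45,0]]
[[8,15],[10,0],[31,15],[39,19],[40,20],[44,19],[45,0]]
[[8,15],[10,0],[31,15],[39,19],[40,20],[44,19],[45,1],[48,0]]
[[8,15],[10,0],[31,15],[39,19],[40,20],[44,19],[45,1],[46,9],[48,0]]
[[8,15],[10,0],[18,2],[28,0],[31,15],[39,19],[40,20],[44,19],[45,1],[46,9],[48,0]]
[[8,15],[10,0],[18,2],[26,10],[31,15],[39,19],[40,20],[44,19],[45,1],[46,9],[48,0]]
[[8,15],[10,0],[18,2],[26,10],[31,15],[39,19],[40,20],[44,19],[45,1],[46,9],[48,0]]
[[8,15],[10,0],[18,2],[26,10],[31,15],[39,19],[40,20],[44,19],[45,1],[46,9],[48,0]]
[[8,15],[10,0],[18,2],[26,10],[31,15],[39,19],[40,20],[44,19],[48,0]]
[[8,15],[10,0],[18,2],[19,16],[25,2],[26,10],[31,15],[39,19],[40,20],[44,19],[48,0]]
[[8,15],[10,0],[18,2],[19,17],[22,16],[25,2],[26,10],[31,15],[39,19],[40,20],[44,19],[48,0]]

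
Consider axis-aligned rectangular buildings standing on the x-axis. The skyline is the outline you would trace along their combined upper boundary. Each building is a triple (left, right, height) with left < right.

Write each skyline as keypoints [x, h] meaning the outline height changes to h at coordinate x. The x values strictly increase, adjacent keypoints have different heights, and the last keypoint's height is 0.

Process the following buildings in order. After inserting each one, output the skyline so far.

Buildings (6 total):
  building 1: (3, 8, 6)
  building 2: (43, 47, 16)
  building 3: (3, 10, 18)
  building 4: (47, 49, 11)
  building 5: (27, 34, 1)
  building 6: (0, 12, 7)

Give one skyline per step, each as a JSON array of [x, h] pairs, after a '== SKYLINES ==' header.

== SKYLINES ==
[[3,6],[8,0]]
[[3,6],[8,0],[43,16],[47,0]]
[[3,18],[10,0],[43,16],[47,0]]
[[3,18],[10,0],[43,16],[47,11],[49,0]]
[[3,18],[10,0],[27,1],[34,0],[43,16],[47,11],[49,0]]
[[0,7],[3,18],[10,7],[12,0],[27,1],[34,0],[43,16],[47,11],[49,0]]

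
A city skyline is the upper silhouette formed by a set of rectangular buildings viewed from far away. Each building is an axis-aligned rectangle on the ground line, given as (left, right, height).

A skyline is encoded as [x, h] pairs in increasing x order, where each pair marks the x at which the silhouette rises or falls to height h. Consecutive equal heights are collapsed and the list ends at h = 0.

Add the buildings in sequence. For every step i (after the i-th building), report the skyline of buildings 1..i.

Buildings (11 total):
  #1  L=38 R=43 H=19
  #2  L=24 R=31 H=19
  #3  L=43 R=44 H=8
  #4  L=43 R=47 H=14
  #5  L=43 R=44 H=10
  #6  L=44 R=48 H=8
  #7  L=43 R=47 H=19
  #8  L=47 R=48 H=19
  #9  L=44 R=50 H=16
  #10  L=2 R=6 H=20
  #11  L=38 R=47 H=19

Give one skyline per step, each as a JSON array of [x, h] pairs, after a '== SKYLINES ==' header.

== SKYLINES ==
[[38,19],[43,0]]
[[24,19],[31,0],[38,19],[43,0]]
[[24,19],[31,0],[38,19],[43,8],[44,0]]
[[24,19],[31,0],[38,19],[43,14],[47,0]]
[[24,19],[31,0],[38,19],[43,14],[47,0]]
[[24,19],[31,0],[38,19],[43,14],[47,8],[48,0]]
[[24,19],[31,0],[38,19],[47,8],[48,0]]
[[24,19],[31,0],[38,19],[48,0]]
[[24,19],[31,0],[38,19],[48,16],[50,0]]
[[2,20],[6,0],[24,19],[31,0],[38,19],[48,16],[50,0]]
[[2,20],[6,0],[24,19],[31,0],[38,19],[48,16],[50,0]]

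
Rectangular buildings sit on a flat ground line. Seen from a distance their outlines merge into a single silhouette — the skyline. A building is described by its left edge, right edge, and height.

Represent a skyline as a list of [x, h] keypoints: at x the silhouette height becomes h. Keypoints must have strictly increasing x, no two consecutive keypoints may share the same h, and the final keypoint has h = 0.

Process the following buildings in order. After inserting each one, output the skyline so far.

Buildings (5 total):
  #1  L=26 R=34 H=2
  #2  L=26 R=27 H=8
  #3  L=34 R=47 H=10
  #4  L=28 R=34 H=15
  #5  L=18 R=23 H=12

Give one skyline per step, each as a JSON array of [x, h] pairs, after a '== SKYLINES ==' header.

== SKYLINES ==
[[26,2],[34,0]]
[[26,8],[27,2],[34,0]]
[[26,8],[27,2],[34,10],[47,0]]
[[26,8],[27,2],[28,15],[34,10],[47,0]]
[[18,12],[23,0],[26,8],[27,2],[28,15],[34,10],[47,0]]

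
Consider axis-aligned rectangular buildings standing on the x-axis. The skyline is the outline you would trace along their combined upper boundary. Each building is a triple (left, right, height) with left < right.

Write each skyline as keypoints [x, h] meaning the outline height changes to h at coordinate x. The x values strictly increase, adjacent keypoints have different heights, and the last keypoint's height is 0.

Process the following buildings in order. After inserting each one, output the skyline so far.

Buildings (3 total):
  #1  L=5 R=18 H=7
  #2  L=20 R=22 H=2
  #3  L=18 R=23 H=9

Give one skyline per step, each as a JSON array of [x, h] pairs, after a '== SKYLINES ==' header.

== SKYLINES ==
[[5,7],[18,0]]
[[5,7],[18,0],[20,2],[22,0]]
[[5,7],[18,9],[23,0]]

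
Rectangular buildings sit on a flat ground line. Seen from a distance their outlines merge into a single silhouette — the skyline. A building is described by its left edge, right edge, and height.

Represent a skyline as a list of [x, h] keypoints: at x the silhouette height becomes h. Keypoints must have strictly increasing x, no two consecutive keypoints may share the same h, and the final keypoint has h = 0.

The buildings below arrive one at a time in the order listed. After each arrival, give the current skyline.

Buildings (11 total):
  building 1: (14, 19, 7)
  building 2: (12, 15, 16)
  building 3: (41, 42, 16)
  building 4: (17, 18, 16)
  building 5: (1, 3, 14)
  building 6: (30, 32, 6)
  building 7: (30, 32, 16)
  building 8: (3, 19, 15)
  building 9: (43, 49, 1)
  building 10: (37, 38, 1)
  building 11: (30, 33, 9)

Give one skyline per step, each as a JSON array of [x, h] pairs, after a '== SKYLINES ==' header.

== SKYLINES ==
[[14,7],[19,0]]
[[12,16],[15,7],[19,0]]
[[12,16],[15,7],[19,0],[41,16],[42,0]]
[[12,16],[15,7],[17,16],[18,7],[19,0],[41,16],[42,0]]
[[1,14],[3,0],[12,16],[15,7],[17,16],[18,7],[19,0],[41,16],[42,0]]
[[1,14],[3,0],[12,16],[15,7],[17,16],[18,7],[19,0],[30,6],[32,0],[41,16],[42,0]]
[[1,14],[3,0],[12,16],[15,7],[17,16],[18,7],[19,0],[30,16],[32,0],[41,16],[42,0]]
[[1,14],[3,15],[12,16],[15,15],[17,16],[18,15],[19,0],[30,16],[32,0],[41,16],[42,0]]
[[1,14],[3,15],[12,16],[15,15],[17,16],[18,15],[19,0],[30,16],[32,0],[41,16],[42,0],[43,1],[49,0]]
[[1,14],[3,15],[12,16],[15,15],[17,16],[18,15],[19,0],[30,16],[32,0],[37,1],[38,0],[41,16],[42,0],[43,1],[49,0]]
[[1,14],[3,15],[12,16],[15,15],[17,16],[18,15],[19,0],[30,16],[32,9],[33,0],[37,1],[38,0],[41,16],[42,0],[43,1],[49,0]]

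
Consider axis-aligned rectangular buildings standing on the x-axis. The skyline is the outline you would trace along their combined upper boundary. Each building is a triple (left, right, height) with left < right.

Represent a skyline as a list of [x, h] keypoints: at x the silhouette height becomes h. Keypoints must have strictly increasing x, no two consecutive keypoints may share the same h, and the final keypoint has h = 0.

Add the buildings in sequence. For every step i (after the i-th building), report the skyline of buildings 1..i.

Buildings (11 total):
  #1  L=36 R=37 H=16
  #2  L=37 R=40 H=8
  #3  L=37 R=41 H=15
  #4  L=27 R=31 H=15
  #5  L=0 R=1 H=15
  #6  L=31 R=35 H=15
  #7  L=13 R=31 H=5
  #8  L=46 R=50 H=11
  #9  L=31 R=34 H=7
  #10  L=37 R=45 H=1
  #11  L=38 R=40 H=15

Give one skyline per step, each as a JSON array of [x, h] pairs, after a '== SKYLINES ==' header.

== SKYLINES ==
[[36,16],[37,0]]
[[36,16],[37,8],[40,0]]
[[36,16],[37,15],[41,0]]
[[27,15],[31,0],[36,16],[37,15],[41,0]]
[[0,15],[1,0],[27,15],[31,0],[36,16],[37,15],[41,0]]
[[0,15],[1,0],[27,15],[35,0],[36,16],[37,15],[41,0]]
[[0,15],[1,0],[13,5],[27,15],[35,0],[36,16],[37,15],[41,0]]
[[0,15],[1,0],[13,5],[27,15],[35,0],[36,16],[37,15],[41,0],[46,11],[50,0]]
[[0,15],[1,0],[13,5],[27,15],[35,0],[36,16],[37,15],[41,0],[46,11],[50,0]]
[[0,15],[1,0],[13,5],[27,15],[35,0],[36,16],[37,15],[41,1],[45,0],[46,11],[50,0]]
[[0,15],[1,0],[13,5],[27,15],[35,0],[36,16],[37,15],[41,1],[45,0],[46,11],[50,0]]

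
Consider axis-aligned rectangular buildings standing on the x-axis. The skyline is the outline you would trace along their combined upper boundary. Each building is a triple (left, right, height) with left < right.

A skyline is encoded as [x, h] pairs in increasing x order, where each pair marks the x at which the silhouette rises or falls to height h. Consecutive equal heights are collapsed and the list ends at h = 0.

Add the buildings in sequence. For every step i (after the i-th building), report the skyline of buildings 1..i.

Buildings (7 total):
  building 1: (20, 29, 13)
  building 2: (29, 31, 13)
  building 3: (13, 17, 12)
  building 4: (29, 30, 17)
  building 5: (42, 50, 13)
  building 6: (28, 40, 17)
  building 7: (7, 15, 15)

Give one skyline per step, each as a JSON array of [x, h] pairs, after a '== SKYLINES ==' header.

== SKYLINES ==
[[20,13],[29,0]]
[[20,13],[31,0]]
[[13,12],[17,0],[20,13],[31,0]]
[[13,12],[17,0],[20,13],[29,17],[30,13],[31,0]]
[[13,12],[17,0],[20,13],[29,17],[30,13],[31,0],[42,13],[50,0]]
[[13,12],[17,0],[20,13],[28,17],[40,0],[42,13],[50,0]]
[[7,15],[15,12],[17,0],[20,13],[28,17],[40,0],[42,13],[50,0]]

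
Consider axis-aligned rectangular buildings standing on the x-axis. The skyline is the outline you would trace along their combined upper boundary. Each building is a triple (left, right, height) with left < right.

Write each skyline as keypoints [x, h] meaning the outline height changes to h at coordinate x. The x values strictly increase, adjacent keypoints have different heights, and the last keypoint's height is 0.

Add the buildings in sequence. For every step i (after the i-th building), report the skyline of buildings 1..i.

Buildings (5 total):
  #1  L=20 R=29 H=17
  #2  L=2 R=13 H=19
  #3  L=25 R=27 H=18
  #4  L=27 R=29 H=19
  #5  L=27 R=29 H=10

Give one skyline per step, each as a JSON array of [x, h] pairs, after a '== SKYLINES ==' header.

== SKYLINES ==
[[20,17],[29,0]]
[[2,19],[13,0],[20,17],[29,0]]
[[2,19],[13,0],[20,17],[25,18],[27,17],[29,0]]
[[2,19],[13,0],[20,17],[25,18],[27,19],[29,0]]
[[2,19],[13,0],[20,17],[25,18],[27,19],[29,0]]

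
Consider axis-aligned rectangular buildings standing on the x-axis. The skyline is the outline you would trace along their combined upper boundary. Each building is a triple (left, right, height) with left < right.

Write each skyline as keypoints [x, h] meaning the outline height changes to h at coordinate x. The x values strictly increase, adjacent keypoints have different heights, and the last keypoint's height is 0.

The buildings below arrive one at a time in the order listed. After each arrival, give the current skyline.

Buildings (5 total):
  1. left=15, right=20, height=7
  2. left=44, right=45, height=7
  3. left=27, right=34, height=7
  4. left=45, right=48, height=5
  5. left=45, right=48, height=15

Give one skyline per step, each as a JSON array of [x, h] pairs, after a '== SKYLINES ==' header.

== SKYLINES ==
[[15,7],[20,0]]
[[15,7],[20,0],[44,7],[45,0]]
[[15,7],[20,0],[27,7],[34,0],[44,7],[45,0]]
[[15,7],[20,0],[27,7],[34,0],[44,7],[45,5],[48,0]]
[[15,7],[20,0],[27,7],[34,0],[44,7],[45,15],[48,0]]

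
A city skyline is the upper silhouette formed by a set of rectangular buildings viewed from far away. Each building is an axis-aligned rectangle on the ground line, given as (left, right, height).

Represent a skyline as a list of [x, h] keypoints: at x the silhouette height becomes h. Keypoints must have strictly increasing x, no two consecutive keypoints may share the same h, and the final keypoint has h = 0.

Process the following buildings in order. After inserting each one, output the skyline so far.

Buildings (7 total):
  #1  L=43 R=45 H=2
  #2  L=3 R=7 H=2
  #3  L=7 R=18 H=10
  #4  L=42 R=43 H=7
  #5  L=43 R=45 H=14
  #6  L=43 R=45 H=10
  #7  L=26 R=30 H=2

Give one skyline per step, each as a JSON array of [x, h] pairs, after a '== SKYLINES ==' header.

== SKYLINES ==
[[43,2],[45,0]]
[[3,2],[7,0],[43,2],[45,0]]
[[3,2],[7,10],[18,0],[43,2],[45,0]]
[[3,2],[7,10],[18,0],[42,7],[43,2],[45,0]]
[[3,2],[7,10],[18,0],[42,7],[43,14],[45,0]]
[[3,2],[7,10],[18,0],[42,7],[43,14],[45,0]]
[[3,2],[7,10],[18,0],[26,2],[30,0],[42,7],[43,14],[45,0]]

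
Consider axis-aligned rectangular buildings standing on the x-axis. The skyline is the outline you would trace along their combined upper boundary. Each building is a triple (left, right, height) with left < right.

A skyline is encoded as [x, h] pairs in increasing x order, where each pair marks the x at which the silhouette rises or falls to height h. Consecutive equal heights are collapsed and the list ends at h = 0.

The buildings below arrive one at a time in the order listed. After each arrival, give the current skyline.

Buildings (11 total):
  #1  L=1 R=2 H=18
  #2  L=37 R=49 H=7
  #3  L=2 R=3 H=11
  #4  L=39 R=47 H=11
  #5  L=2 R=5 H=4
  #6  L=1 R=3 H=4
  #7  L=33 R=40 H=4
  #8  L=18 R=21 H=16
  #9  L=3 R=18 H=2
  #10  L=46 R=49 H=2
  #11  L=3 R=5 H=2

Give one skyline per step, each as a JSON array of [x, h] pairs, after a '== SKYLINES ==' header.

== SKYLINES ==
[[1,18],[2,0]]
[[1,18],[2,0],[37,7],[49,0]]
[[1,18],[2,11],[3,0],[37,7],[49,0]]
[[1,18],[2,11],[3,0],[37,7],[39,11],[47,7],[49,0]]
[[1,18],[2,11],[3,4],[5,0],[37,7],[39,11],[47,7],[49,0]]
[[1,18],[2,11],[3,4],[5,0],[37,7],[39,11],[47,7],[49,0]]
[[1,18],[2,11],[3,4],[5,0],[33,4],[37,7],[39,11],[47,7],[49,0]]
[[1,18],[2,11],[3,4],[5,0],[18,16],[21,0],[33,4],[37,7],[39,11],[47,7],[49,0]]
[[1,18],[2,11],[3,4],[5,2],[18,16],[21,0],[33,4],[37,7],[39,11],[47,7],[49,0]]
[[1,18],[2,11],[3,4],[5,2],[18,16],[21,0],[33,4],[37,7],[39,11],[47,7],[49,0]]
[[1,18],[2,11],[3,4],[5,2],[18,16],[21,0],[33,4],[37,7],[39,11],[47,7],[49,0]]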